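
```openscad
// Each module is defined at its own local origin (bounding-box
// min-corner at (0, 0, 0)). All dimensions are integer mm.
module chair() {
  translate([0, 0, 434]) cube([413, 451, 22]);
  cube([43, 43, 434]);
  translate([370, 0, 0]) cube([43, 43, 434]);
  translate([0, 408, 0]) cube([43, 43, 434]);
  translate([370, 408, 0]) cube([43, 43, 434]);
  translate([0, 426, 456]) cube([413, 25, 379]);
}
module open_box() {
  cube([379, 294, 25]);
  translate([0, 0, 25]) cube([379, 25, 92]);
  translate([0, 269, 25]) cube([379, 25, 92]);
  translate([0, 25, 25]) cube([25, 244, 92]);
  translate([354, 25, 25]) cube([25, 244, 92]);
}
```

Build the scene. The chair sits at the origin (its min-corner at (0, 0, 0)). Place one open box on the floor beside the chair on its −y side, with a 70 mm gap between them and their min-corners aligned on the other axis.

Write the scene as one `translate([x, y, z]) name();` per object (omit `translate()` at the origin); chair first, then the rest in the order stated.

chair();
translate([0, -364, 0]) open_box();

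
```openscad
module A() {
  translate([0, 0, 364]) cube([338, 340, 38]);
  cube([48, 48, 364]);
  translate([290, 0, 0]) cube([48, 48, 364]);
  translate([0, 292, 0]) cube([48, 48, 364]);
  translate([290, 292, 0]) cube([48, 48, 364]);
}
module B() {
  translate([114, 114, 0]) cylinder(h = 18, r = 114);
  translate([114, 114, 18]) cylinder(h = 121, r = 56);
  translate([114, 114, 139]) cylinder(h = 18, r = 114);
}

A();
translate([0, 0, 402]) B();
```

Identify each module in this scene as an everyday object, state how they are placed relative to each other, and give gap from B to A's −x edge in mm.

The spool's min-x is at 0; the stool's min-x is 0; gap = 0 mm.

A is a stool. B is a spool. The spool is on top of the stool. The gap from the spool to the stool's −x edge is 0 mm.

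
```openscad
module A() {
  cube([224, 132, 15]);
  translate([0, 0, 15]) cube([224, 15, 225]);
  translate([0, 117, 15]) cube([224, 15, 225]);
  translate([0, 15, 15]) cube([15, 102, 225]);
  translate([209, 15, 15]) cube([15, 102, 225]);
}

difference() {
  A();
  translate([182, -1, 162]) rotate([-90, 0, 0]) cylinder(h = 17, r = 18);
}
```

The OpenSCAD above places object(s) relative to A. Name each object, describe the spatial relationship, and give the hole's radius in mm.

A is an open box. The open box has a circular hole through its front wall. The hole's radius is 18 mm.

The subtracted cylinder has r = 18 mm.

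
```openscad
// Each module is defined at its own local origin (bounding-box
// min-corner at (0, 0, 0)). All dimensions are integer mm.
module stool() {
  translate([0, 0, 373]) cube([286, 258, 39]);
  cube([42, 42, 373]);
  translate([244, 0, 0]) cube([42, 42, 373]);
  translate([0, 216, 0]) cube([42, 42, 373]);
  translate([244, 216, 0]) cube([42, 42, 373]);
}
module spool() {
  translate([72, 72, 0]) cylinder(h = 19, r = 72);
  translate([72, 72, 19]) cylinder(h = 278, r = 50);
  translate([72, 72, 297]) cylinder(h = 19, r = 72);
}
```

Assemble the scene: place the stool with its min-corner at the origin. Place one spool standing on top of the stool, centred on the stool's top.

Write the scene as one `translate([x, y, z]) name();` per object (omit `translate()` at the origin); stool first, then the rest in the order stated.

stool();
translate([71, 57, 412]) spool();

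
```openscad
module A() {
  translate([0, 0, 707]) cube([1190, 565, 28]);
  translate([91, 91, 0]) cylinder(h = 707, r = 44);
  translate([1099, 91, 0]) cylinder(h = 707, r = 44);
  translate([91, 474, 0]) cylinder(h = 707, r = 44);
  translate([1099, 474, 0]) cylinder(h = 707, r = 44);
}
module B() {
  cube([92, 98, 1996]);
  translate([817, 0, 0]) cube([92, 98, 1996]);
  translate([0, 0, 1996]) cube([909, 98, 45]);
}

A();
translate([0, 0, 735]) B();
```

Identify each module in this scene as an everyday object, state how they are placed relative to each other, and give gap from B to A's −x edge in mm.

A is a table. B is a door frame. The door frame is on top of the table. The gap from the door frame to the table's −x edge is 0 mm.

The door frame's min-x is at 0; the table's min-x is 0; gap = 0 mm.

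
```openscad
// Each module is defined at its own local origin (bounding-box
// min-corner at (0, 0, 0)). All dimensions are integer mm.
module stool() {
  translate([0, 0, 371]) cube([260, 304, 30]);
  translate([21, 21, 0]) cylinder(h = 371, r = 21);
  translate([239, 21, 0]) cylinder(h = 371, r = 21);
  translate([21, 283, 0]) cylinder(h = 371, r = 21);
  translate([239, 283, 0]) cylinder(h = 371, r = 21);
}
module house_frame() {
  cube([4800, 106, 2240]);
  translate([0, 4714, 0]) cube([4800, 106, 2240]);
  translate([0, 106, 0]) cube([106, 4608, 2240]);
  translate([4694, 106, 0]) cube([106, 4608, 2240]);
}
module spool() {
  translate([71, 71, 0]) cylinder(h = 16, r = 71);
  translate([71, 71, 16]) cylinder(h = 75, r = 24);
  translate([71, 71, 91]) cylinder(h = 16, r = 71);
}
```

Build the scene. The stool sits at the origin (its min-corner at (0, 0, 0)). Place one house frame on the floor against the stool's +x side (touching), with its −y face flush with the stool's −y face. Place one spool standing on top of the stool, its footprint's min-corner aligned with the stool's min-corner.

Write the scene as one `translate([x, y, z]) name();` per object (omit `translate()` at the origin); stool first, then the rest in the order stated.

stool();
translate([260, 0, 0]) house_frame();
translate([0, 0, 401]) spool();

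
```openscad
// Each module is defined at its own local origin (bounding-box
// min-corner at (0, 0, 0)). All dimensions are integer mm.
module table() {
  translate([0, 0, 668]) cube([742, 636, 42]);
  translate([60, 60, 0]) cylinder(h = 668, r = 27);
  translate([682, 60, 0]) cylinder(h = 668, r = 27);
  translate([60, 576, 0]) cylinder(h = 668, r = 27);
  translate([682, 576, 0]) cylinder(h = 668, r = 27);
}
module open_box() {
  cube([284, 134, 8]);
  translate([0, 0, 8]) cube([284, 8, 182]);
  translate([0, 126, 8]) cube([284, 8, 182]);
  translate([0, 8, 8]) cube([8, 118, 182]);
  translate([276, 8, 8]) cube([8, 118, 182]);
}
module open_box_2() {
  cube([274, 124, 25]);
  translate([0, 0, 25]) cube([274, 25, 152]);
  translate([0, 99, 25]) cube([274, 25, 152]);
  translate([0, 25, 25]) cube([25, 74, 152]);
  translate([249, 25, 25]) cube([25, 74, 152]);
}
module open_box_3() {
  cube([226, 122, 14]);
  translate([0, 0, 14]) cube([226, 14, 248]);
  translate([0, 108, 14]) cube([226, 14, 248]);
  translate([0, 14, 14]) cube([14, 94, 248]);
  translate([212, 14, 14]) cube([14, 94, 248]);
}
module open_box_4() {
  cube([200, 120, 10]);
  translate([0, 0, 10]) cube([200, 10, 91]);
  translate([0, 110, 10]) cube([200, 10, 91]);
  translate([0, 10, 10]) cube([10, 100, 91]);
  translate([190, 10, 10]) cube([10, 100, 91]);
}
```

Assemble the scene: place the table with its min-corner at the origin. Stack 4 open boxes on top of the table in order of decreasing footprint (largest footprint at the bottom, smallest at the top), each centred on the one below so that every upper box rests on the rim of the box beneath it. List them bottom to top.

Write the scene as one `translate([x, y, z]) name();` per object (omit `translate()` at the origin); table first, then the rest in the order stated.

table();
translate([229, 251, 710]) open_box();
translate([234, 256, 900]) open_box_2();
translate([258, 257, 1077]) open_box_3();
translate([271, 258, 1339]) open_box_4();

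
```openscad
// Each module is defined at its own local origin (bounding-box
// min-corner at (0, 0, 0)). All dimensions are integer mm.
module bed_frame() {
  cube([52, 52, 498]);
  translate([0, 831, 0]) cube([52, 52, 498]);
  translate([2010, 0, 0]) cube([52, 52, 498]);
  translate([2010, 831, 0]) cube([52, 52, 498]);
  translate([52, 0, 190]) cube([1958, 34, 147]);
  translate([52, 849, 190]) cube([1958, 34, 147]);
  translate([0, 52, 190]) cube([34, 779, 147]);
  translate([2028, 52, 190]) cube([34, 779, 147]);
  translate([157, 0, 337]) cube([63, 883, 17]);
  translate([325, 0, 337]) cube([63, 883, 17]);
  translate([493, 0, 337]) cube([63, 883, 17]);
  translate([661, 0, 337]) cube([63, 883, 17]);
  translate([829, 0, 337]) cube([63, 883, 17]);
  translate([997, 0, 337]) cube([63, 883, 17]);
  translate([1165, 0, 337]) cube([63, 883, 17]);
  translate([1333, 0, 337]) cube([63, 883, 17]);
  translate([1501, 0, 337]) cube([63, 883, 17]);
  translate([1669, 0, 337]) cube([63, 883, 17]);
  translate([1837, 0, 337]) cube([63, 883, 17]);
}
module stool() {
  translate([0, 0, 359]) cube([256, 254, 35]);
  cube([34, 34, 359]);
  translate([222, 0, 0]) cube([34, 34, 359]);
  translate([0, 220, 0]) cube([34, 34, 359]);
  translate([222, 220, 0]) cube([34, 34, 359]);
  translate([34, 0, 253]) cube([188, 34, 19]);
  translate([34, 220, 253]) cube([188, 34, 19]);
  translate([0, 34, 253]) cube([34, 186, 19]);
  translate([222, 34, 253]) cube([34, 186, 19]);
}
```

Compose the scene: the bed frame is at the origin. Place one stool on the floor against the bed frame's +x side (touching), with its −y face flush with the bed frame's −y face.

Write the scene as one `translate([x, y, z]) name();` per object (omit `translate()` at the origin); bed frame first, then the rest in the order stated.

bed_frame();
translate([2062, 0, 0]) stool();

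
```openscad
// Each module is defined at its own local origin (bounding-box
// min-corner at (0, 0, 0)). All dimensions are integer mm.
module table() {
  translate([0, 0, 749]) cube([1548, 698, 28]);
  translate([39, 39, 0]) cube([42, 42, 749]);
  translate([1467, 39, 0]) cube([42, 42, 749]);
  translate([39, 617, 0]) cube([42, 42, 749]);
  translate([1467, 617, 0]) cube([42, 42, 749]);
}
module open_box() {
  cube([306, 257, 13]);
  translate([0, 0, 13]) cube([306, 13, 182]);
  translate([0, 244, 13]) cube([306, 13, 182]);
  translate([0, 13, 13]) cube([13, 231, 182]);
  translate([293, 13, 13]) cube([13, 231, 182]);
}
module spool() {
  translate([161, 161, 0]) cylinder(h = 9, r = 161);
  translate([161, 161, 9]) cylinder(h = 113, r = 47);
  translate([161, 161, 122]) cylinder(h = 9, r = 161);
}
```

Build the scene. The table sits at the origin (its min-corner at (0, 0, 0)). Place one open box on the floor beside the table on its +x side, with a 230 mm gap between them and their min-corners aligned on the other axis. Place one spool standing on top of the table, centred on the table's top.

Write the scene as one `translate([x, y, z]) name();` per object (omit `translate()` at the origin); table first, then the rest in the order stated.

table();
translate([1778, 0, 0]) open_box();
translate([613, 188, 777]) spool();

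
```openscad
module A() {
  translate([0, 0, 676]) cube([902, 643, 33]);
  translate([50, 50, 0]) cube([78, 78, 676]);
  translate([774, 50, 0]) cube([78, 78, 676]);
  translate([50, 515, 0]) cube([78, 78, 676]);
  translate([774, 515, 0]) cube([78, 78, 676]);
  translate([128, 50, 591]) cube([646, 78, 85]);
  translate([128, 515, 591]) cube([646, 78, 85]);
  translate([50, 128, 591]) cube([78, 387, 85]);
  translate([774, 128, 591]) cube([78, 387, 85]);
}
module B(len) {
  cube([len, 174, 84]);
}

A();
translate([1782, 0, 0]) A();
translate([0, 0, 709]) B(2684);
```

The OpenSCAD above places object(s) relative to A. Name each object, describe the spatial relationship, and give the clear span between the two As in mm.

Second table starts at x = 1782; first ends at x = 902; clear span = 1782 − 902 = 880 mm.

A is a table. B is a beam. A beam spans the tops of two tables. The clear span between the two tables is 880 mm.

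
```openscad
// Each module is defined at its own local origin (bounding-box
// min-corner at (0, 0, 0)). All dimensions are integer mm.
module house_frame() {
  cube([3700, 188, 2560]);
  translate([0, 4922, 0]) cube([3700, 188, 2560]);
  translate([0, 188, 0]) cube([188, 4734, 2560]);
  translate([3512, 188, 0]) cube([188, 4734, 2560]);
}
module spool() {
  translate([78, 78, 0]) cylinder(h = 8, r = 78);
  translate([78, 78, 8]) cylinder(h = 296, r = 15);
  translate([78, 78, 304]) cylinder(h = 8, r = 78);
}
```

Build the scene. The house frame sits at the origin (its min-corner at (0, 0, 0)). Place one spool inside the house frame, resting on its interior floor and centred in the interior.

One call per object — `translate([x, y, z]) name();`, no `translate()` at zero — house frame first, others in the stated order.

house_frame();
translate([1772, 2477, 0]) spool();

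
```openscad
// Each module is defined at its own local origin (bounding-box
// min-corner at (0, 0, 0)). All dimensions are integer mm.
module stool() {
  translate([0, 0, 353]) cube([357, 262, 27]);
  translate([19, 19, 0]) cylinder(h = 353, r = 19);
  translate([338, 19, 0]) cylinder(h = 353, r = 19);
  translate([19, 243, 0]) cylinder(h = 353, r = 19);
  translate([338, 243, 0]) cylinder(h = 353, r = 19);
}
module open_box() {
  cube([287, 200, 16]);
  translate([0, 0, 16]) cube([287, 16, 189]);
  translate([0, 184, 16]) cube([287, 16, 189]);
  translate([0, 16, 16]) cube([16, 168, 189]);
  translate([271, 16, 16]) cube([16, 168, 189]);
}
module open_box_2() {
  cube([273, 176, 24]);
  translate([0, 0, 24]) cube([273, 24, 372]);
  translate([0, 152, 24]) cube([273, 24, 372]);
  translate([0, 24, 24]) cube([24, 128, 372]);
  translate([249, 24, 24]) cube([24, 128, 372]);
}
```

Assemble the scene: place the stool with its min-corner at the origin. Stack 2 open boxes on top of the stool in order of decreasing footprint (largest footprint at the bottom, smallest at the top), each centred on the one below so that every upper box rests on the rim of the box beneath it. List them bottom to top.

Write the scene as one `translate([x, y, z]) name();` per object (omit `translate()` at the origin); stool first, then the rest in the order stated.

stool();
translate([35, 31, 380]) open_box();
translate([42, 43, 585]) open_box_2();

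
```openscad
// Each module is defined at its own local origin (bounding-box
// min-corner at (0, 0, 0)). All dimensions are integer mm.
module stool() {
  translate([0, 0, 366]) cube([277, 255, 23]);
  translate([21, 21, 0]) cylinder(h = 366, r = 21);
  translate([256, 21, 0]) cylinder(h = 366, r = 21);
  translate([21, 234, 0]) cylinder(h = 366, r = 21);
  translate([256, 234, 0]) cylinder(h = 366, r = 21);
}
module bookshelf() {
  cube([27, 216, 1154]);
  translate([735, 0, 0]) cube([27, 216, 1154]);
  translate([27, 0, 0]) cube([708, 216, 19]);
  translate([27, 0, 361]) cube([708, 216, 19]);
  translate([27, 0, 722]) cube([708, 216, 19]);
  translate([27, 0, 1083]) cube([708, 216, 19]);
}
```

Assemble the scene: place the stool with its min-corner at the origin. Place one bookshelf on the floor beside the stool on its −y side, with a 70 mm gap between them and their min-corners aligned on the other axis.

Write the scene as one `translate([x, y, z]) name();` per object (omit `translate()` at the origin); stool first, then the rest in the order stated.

stool();
translate([0, -286, 0]) bookshelf();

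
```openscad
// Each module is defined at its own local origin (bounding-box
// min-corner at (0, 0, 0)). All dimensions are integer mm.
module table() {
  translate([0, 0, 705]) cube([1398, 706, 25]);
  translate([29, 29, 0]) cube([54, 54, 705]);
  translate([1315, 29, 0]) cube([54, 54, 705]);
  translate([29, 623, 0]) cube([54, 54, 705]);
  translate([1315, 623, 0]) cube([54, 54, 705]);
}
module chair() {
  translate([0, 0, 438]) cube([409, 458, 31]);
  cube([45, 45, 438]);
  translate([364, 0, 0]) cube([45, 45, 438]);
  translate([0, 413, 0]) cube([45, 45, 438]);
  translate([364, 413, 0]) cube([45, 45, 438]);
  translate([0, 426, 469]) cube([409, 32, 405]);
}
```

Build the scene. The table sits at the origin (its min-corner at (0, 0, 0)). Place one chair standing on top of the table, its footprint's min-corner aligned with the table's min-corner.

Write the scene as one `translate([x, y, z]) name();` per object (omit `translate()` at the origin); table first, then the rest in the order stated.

table();
translate([0, 0, 730]) chair();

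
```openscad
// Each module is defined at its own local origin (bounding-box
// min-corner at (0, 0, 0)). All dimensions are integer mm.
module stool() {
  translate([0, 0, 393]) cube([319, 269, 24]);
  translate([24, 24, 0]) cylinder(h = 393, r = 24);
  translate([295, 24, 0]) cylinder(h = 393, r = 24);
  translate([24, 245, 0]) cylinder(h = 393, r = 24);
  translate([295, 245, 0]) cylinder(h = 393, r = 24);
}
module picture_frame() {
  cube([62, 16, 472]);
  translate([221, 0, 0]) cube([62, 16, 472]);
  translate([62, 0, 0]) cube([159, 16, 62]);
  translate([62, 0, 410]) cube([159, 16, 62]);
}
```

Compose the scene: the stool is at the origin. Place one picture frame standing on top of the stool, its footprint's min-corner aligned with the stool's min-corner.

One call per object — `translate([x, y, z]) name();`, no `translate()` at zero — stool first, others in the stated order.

stool();
translate([0, 0, 417]) picture_frame();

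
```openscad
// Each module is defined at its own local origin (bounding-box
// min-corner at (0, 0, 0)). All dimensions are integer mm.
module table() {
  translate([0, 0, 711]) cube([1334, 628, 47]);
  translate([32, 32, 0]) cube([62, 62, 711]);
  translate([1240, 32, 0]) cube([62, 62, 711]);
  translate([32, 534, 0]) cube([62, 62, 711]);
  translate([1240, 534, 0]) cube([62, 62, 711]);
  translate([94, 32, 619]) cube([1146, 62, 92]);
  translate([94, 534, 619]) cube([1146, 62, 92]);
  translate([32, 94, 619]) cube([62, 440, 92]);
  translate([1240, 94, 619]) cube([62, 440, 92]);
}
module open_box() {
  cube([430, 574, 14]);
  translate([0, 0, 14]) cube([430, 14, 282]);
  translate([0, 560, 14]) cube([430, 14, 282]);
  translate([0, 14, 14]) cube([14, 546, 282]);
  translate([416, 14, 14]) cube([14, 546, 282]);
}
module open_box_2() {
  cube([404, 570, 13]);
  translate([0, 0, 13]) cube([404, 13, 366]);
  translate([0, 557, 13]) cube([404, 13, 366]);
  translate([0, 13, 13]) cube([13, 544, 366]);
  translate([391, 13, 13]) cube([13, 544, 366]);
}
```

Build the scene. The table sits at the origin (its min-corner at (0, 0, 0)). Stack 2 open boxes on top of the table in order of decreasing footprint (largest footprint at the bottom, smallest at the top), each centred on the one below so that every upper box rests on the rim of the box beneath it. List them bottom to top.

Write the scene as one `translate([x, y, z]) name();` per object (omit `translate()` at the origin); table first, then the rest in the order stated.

table();
translate([452, 27, 758]) open_box();
translate([465, 29, 1054]) open_box_2();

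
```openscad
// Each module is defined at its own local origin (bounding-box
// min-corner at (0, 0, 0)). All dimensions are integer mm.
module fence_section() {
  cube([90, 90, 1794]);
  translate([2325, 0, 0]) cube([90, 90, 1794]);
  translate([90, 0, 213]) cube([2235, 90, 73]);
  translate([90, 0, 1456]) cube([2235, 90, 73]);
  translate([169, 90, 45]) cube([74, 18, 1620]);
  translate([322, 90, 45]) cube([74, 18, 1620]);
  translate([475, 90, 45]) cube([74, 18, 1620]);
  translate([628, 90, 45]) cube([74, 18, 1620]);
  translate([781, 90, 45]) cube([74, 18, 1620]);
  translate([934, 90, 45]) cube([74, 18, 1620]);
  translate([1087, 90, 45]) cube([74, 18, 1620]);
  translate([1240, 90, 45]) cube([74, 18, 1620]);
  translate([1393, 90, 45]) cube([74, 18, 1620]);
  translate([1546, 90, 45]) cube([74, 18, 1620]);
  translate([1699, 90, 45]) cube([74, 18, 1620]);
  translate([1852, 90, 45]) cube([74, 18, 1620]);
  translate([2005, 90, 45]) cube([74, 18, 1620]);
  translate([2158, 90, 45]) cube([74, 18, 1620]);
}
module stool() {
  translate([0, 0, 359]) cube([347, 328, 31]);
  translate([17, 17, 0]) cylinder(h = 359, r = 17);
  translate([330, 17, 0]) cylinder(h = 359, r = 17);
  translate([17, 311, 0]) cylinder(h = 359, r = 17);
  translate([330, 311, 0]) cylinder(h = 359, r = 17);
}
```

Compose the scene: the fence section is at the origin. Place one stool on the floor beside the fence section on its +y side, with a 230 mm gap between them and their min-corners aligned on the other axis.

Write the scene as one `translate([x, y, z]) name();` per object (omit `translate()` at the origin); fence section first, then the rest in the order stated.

fence_section();
translate([0, 338, 0]) stool();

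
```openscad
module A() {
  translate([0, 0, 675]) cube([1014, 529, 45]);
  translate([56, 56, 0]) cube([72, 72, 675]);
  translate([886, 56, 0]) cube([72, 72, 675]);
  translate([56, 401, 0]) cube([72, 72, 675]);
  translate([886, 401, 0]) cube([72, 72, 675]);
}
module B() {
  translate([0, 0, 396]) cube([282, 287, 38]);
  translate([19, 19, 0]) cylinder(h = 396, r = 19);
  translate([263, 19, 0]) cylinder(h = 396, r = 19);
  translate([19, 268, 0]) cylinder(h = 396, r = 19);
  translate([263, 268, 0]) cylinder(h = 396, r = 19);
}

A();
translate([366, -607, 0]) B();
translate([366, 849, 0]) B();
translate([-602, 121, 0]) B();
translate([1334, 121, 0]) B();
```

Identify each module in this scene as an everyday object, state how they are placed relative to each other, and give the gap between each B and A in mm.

A is a table. B is a stool. Four stools sit around the table at the −y, +y, −x, +x sides. The gap between each stool and the table is 320 mm.

Each stool's nearest face is 320 mm from the table's bounding box.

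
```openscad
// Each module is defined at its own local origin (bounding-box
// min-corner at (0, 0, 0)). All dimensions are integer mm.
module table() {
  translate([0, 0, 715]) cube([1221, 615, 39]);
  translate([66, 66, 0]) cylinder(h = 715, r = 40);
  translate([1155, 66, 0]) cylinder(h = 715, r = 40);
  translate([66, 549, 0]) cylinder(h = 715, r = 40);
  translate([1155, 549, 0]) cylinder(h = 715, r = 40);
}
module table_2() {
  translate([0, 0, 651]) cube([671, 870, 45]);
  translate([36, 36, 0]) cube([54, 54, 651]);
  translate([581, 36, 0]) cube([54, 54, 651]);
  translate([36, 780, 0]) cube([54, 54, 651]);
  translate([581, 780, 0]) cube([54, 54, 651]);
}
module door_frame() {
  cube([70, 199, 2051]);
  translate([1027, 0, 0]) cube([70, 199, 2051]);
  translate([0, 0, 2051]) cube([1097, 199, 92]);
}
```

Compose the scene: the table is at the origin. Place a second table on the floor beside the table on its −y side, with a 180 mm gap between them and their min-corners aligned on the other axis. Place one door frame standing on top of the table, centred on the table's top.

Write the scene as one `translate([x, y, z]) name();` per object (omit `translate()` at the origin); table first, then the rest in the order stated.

table();
translate([0, -1050, 0]) table_2();
translate([62, 208, 754]) door_frame();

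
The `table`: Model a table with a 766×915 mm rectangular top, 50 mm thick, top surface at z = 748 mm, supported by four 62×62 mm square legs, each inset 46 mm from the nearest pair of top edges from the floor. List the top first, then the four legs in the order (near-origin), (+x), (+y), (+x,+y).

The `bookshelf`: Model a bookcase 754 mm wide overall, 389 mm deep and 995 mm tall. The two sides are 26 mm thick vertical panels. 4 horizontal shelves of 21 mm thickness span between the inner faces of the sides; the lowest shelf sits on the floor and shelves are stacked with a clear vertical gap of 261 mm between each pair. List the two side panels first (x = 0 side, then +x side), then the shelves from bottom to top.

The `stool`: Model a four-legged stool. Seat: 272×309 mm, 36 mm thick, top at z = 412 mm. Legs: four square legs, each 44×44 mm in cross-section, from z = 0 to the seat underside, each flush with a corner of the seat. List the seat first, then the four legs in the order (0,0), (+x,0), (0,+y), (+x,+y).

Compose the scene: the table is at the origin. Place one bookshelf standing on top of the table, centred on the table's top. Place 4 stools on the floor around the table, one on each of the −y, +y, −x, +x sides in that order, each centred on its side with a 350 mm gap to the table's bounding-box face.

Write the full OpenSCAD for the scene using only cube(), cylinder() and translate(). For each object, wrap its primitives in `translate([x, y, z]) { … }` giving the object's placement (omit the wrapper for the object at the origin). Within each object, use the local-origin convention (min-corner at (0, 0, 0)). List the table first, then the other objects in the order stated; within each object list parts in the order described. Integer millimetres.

translate([0, 0, 698]) cube([766, 915, 50]);
translate([46, 46, 0]) cube([62, 62, 698]);
translate([658, 46, 0]) cube([62, 62, 698]);
translate([46, 807, 0]) cube([62, 62, 698]);
translate([658, 807, 0]) cube([62, 62, 698]);
translate([6, 263, 748]) {
  cube([26, 389, 995]);
  translate([728, 0, 0]) cube([26, 389, 995]);
  translate([26, 0, 0]) cube([702, 389, 21]);
  translate([26, 0, 282]) cube([702, 389, 21]);
  translate([26, 0, 564]) cube([702, 389, 21]);
  translate([26, 0, 846]) cube([702, 389, 21]);
}
translate([247, -659, 0]) {
  translate([0, 0, 376]) cube([272, 309, 36]);
  cube([44, 44, 376]);
  translate([228, 0, 0]) cube([44, 44, 376]);
  translate([0, 265, 0]) cube([44, 44, 376]);
  translate([228, 265, 0]) cube([44, 44, 376]);
}
translate([247, 1265, 0]) {
  translate([0, 0, 376]) cube([272, 309, 36]);
  cube([44, 44, 376]);
  translate([228, 0, 0]) cube([44, 44, 376]);
  translate([0, 265, 0]) cube([44, 44, 376]);
  translate([228, 265, 0]) cube([44, 44, 376]);
}
translate([-622, 303, 0]) {
  translate([0, 0, 376]) cube([272, 309, 36]);
  cube([44, 44, 376]);
  translate([228, 0, 0]) cube([44, 44, 376]);
  translate([0, 265, 0]) cube([44, 44, 376]);
  translate([228, 265, 0]) cube([44, 44, 376]);
}
translate([1116, 303, 0]) {
  translate([0, 0, 376]) cube([272, 309, 36]);
  cube([44, 44, 376]);
  translate([228, 0, 0]) cube([44, 44, 376]);
  translate([0, 265, 0]) cube([44, 44, 376]);
  translate([228, 265, 0]) cube([44, 44, 376]);
}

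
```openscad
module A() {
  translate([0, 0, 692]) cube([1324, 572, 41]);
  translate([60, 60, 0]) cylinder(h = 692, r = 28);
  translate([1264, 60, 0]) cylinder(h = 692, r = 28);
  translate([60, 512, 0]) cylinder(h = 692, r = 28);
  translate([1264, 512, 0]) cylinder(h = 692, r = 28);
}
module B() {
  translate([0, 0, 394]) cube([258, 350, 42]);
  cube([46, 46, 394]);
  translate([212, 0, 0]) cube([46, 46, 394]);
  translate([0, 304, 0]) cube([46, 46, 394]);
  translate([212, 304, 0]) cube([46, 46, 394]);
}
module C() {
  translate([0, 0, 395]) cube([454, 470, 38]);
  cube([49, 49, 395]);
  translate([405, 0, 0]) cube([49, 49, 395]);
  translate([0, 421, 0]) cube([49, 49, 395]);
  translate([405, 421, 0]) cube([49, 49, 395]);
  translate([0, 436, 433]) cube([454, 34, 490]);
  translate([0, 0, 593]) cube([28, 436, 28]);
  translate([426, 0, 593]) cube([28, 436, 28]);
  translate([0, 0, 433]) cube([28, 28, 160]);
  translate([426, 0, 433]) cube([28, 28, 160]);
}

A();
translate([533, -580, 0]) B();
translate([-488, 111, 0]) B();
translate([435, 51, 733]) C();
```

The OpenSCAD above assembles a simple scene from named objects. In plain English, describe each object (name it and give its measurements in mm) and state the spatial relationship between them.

A is a rectangular dining table. The top is 1324×572×41 mm with its upper surface at z = 733 mm. It stands on four round legs of 56 mm diameter, each leg's bounding box inset 32 mm from the nearest pair of top edges, running from the floor to the underside of the top.

B is a four-legged stool. The seat is 258×350 mm, 42 mm thick, top at z = 436 mm. It stands on four square legs, each 46×46 mm in cross-section, from z = 0 to the seat underside, each flush with a corner of the seat.

C is a chair: 454×470 mm seat, 38 mm thick, top at z = 433 mm, on four 49 mm square corner legs flush with the seat edges. A 34 mm thick backrest slab spans the full seat width, extending 490 mm above the seat top, its back face flush with the seat's +y edge. Two armrests of 28×28 mm section run along each side from the seat's front edge to the front of the backrest, top faces 188 mm above the seat top and outer faces flush with the seat's x-edges; a 28×28 mm post under the front of each armrest stands on the seat at the front corner.

Two stools sit around the table at the −y, −x sides. The chair is on top of the table, centred.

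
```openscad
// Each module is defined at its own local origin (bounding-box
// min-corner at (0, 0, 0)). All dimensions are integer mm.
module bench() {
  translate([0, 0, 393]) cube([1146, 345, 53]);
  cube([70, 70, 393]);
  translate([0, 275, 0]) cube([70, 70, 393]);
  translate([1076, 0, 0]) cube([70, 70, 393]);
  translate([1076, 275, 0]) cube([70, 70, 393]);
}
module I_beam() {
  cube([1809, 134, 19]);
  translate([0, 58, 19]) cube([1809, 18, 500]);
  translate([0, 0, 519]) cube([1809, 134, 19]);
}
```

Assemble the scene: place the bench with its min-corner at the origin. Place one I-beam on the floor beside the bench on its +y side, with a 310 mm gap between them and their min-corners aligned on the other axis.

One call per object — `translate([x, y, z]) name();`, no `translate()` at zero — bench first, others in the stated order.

bench();
translate([0, 655, 0]) I_beam();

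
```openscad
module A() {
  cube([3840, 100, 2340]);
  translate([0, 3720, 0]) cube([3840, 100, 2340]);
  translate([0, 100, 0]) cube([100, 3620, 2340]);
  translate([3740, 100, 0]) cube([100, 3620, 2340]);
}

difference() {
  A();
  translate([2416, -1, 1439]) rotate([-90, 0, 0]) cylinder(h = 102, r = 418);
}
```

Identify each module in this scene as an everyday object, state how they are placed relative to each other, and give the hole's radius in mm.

A is a house frame. The house frame has a circular hole through its front wall. The hole's radius is 418 mm.

The subtracted cylinder has r = 418 mm.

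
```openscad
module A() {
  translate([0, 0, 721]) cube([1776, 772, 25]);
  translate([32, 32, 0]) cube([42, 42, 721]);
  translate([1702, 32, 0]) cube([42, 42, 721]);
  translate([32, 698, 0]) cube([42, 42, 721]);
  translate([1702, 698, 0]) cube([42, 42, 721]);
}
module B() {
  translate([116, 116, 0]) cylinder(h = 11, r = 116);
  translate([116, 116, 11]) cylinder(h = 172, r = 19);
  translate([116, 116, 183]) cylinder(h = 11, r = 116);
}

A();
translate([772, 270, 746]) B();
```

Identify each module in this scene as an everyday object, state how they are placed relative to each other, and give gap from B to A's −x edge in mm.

The spool's min-x is at 772; the table's min-x is 0; gap = 772 mm.

A is a table. B is a spool. The spool is on top of the table, centred. The gap from the spool to the table's −x edge is 772 mm.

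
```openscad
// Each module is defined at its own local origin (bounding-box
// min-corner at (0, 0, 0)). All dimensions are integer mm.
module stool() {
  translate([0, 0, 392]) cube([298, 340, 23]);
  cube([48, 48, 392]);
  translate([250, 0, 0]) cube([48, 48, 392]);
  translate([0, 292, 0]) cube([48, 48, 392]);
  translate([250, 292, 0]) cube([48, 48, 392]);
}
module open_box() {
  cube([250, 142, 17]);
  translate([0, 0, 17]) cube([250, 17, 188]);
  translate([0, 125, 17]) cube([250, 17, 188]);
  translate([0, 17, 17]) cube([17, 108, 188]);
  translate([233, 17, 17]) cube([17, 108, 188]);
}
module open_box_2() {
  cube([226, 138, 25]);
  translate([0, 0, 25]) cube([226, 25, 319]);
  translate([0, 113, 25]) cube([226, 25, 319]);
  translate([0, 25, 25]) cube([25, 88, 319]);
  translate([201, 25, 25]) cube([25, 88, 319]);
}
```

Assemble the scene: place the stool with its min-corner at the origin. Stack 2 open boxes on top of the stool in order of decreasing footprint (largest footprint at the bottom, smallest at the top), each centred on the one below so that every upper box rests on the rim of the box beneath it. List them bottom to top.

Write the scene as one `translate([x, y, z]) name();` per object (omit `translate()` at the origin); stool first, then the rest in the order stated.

stool();
translate([24, 99, 415]) open_box();
translate([36, 101, 620]) open_box_2();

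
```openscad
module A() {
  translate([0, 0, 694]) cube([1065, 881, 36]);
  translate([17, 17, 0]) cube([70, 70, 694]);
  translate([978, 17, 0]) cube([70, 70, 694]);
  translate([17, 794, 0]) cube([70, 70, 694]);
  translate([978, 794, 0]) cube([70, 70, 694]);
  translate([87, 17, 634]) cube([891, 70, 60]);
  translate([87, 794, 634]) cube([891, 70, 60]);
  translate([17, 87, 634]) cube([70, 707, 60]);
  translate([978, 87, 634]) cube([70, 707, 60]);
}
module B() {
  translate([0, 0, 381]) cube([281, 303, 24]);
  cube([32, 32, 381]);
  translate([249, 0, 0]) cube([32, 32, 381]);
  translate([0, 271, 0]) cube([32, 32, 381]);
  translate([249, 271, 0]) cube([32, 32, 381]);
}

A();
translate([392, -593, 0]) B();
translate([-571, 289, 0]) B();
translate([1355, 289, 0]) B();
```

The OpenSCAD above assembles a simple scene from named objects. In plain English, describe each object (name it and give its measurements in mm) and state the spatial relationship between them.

A is a table: top 1065 mm (x) × 881 mm (y), 36 mm thick, upper face at z = 730 mm, on four 70×70 mm square legs, each inset 17 mm from the nearest pair of top edges, running from z = 0 to the bottom of the top. Four apron rails, 70 mm thick and 60 mm tall, run between adjacent legs with their top edges flush with the underside of the top and their outer faces flush with the legs' outer faces.

B is a four-legged stool. The seat is 281×303 mm, 24 mm thick, top at z = 405 mm. It stands on four square legs, each 32×32 mm in cross-section, from z = 0 to the seat underside, each flush with a corner of the seat.

Three stools sit around the table at the −y, −x, +x sides.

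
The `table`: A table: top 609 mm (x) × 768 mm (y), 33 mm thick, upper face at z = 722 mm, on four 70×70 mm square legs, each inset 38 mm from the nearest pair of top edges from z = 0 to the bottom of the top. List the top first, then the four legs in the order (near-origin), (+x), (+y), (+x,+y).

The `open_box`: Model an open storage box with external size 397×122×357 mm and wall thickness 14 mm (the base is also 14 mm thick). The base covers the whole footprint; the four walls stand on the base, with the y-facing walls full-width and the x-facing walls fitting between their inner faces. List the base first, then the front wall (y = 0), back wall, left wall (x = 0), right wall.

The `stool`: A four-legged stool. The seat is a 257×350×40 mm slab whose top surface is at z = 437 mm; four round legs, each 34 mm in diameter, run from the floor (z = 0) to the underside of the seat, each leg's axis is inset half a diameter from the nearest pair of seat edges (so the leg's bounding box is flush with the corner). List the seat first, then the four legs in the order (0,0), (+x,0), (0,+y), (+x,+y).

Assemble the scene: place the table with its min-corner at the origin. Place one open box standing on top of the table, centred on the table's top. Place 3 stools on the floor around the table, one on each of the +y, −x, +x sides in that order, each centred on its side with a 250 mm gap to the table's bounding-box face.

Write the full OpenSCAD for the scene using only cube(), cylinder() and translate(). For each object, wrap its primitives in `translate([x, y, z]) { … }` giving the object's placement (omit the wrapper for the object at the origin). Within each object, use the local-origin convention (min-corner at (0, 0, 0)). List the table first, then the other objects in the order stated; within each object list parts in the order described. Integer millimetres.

translate([0, 0, 689]) cube([609, 768, 33]);
translate([38, 38, 0]) cube([70, 70, 689]);
translate([501, 38, 0]) cube([70, 70, 689]);
translate([38, 660, 0]) cube([70, 70, 689]);
translate([501, 660, 0]) cube([70, 70, 689]);
translate([106, 323, 722]) {
  cube([397, 122, 14]);
  translate([0, 0, 14]) cube([397, 14, 343]);
  translate([0, 108, 14]) cube([397, 14, 343]);
  translate([0, 14, 14]) cube([14, 94, 343]);
  translate([383, 14, 14]) cube([14, 94, 343]);
}
translate([176, 1018, 0]) {
  translate([0, 0, 397]) cube([257, 350, 40]);
  translate([17, 17, 0]) cylinder(h = 397, r = 17);
  translate([240, 17, 0]) cylinder(h = 397, r = 17);
  translate([17, 333, 0]) cylinder(h = 397, r = 17);
  translate([240, 333, 0]) cylinder(h = 397, r = 17);
}
translate([-507, 209, 0]) {
  translate([0, 0, 397]) cube([257, 350, 40]);
  translate([17, 17, 0]) cylinder(h = 397, r = 17);
  translate([240, 17, 0]) cylinder(h = 397, r = 17);
  translate([17, 333, 0]) cylinder(h = 397, r = 17);
  translate([240, 333, 0]) cylinder(h = 397, r = 17);
}
translate([859, 209, 0]) {
  translate([0, 0, 397]) cube([257, 350, 40]);
  translate([17, 17, 0]) cylinder(h = 397, r = 17);
  translate([240, 17, 0]) cylinder(h = 397, r = 17);
  translate([17, 333, 0]) cylinder(h = 397, r = 17);
  translate([240, 333, 0]) cylinder(h = 397, r = 17);
}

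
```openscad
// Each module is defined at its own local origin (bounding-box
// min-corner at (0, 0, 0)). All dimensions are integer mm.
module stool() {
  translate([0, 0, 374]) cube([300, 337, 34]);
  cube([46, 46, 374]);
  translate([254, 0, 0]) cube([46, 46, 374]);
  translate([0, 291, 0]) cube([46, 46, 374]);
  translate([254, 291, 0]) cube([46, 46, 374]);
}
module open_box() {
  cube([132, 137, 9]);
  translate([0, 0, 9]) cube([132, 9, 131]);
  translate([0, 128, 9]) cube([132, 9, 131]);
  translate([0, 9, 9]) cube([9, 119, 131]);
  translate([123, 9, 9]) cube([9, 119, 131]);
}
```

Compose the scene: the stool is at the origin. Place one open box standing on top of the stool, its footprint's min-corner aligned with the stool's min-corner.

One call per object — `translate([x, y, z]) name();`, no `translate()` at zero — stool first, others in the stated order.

stool();
translate([0, 0, 408]) open_box();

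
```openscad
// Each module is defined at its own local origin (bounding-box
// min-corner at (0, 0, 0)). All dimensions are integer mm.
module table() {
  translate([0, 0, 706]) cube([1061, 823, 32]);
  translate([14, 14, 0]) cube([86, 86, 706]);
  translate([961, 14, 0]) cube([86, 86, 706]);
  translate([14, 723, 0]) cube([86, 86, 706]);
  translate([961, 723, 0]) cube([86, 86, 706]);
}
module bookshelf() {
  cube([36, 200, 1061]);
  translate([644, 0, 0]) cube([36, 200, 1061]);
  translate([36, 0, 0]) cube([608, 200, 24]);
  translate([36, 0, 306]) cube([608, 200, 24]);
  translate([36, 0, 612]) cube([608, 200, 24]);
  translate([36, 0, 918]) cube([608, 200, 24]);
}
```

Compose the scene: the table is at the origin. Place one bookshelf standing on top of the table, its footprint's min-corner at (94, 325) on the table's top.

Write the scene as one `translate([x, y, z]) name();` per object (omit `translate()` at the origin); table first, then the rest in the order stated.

table();
translate([94, 325, 738]) bookshelf();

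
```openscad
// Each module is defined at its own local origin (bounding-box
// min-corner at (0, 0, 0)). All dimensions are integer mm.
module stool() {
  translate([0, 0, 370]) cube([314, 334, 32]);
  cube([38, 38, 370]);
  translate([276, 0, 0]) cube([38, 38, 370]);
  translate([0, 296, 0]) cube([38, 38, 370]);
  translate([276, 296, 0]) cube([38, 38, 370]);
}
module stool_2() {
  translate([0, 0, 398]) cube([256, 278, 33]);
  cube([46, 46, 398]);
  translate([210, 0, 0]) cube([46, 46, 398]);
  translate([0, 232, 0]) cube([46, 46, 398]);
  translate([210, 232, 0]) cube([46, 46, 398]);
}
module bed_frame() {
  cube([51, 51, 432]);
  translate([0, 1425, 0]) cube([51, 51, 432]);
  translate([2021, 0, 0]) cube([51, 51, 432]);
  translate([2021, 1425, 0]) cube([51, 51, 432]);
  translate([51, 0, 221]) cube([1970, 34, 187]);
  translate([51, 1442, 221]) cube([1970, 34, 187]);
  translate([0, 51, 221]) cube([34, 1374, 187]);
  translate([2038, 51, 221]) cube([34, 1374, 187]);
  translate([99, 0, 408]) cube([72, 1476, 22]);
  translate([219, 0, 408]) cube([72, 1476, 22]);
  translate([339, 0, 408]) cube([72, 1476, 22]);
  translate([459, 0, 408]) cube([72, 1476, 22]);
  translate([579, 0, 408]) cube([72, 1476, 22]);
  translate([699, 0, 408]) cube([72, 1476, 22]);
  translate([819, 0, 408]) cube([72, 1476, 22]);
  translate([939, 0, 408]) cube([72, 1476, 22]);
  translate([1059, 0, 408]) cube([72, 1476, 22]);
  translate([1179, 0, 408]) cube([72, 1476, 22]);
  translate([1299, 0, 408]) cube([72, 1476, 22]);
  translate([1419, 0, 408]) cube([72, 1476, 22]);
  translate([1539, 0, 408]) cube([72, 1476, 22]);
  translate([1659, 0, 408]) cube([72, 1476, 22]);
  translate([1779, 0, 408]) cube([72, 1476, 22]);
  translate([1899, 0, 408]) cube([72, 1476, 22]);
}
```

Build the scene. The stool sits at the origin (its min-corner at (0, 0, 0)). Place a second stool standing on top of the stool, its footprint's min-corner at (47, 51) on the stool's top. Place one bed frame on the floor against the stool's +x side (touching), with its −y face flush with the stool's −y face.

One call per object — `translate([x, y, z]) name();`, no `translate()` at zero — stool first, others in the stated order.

stool();
translate([47, 51, 402]) stool_2();
translate([314, 0, 0]) bed_frame();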